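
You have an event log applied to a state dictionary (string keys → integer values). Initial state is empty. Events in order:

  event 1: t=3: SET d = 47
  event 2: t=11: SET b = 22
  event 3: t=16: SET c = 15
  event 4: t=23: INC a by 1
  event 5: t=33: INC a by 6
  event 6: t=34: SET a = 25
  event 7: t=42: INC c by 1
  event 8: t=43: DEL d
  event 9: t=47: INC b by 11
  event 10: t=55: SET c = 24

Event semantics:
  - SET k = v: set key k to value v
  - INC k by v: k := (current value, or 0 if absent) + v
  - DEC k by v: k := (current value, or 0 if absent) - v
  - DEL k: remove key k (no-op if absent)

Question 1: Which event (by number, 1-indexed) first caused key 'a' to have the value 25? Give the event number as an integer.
Answer: 6

Derivation:
Looking for first event where a becomes 25:
  event 4: a = 1
  event 5: a = 7
  event 6: a 7 -> 25  <-- first match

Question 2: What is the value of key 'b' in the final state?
Track key 'b' through all 10 events:
  event 1 (t=3: SET d = 47): b unchanged
  event 2 (t=11: SET b = 22): b (absent) -> 22
  event 3 (t=16: SET c = 15): b unchanged
  event 4 (t=23: INC a by 1): b unchanged
  event 5 (t=33: INC a by 6): b unchanged
  event 6 (t=34: SET a = 25): b unchanged
  event 7 (t=42: INC c by 1): b unchanged
  event 8 (t=43: DEL d): b unchanged
  event 9 (t=47: INC b by 11): b 22 -> 33
  event 10 (t=55: SET c = 24): b unchanged
Final: b = 33

Answer: 33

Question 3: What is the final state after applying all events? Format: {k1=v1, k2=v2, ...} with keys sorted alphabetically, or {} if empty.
  after event 1 (t=3: SET d = 47): {d=47}
  after event 2 (t=11: SET b = 22): {b=22, d=47}
  after event 3 (t=16: SET c = 15): {b=22, c=15, d=47}
  after event 4 (t=23: INC a by 1): {a=1, b=22, c=15, d=47}
  after event 5 (t=33: INC a by 6): {a=7, b=22, c=15, d=47}
  after event 6 (t=34: SET a = 25): {a=25, b=22, c=15, d=47}
  after event 7 (t=42: INC c by 1): {a=25, b=22, c=16, d=47}
  after event 8 (t=43: DEL d): {a=25, b=22, c=16}
  after event 9 (t=47: INC b by 11): {a=25, b=33, c=16}
  after event 10 (t=55: SET c = 24): {a=25, b=33, c=24}

Answer: {a=25, b=33, c=24}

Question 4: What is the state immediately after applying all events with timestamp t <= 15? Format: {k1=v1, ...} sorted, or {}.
Answer: {b=22, d=47}

Derivation:
Apply events with t <= 15 (2 events):
  after event 1 (t=3: SET d = 47): {d=47}
  after event 2 (t=11: SET b = 22): {b=22, d=47}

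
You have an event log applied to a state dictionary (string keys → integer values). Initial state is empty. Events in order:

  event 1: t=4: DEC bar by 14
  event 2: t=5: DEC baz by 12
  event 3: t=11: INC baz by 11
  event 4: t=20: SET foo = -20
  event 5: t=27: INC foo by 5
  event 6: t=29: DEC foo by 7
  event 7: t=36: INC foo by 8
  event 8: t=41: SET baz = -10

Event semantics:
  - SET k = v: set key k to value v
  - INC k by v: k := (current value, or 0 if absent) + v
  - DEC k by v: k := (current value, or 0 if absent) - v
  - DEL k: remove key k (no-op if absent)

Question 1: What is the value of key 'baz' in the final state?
Track key 'baz' through all 8 events:
  event 1 (t=4: DEC bar by 14): baz unchanged
  event 2 (t=5: DEC baz by 12): baz (absent) -> -12
  event 3 (t=11: INC baz by 11): baz -12 -> -1
  event 4 (t=20: SET foo = -20): baz unchanged
  event 5 (t=27: INC foo by 5): baz unchanged
  event 6 (t=29: DEC foo by 7): baz unchanged
  event 7 (t=36: INC foo by 8): baz unchanged
  event 8 (t=41: SET baz = -10): baz -1 -> -10
Final: baz = -10

Answer: -10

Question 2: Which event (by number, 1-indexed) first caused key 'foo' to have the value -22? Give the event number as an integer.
Looking for first event where foo becomes -22:
  event 4: foo = -20
  event 5: foo = -15
  event 6: foo -15 -> -22  <-- first match

Answer: 6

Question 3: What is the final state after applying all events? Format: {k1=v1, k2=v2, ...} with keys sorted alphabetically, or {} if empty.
Answer: {bar=-14, baz=-10, foo=-14}

Derivation:
  after event 1 (t=4: DEC bar by 14): {bar=-14}
  after event 2 (t=5: DEC baz by 12): {bar=-14, baz=-12}
  after event 3 (t=11: INC baz by 11): {bar=-14, baz=-1}
  after event 4 (t=20: SET foo = -20): {bar=-14, baz=-1, foo=-20}
  after event 5 (t=27: INC foo by 5): {bar=-14, baz=-1, foo=-15}
  after event 6 (t=29: DEC foo by 7): {bar=-14, baz=-1, foo=-22}
  after event 7 (t=36: INC foo by 8): {bar=-14, baz=-1, foo=-14}
  after event 8 (t=41: SET baz = -10): {bar=-14, baz=-10, foo=-14}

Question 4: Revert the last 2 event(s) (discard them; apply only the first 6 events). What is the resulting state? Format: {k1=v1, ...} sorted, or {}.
Answer: {bar=-14, baz=-1, foo=-22}

Derivation:
Keep first 6 events (discard last 2):
  after event 1 (t=4: DEC bar by 14): {bar=-14}
  after event 2 (t=5: DEC baz by 12): {bar=-14, baz=-12}
  after event 3 (t=11: INC baz by 11): {bar=-14, baz=-1}
  after event 4 (t=20: SET foo = -20): {bar=-14, baz=-1, foo=-20}
  after event 5 (t=27: INC foo by 5): {bar=-14, baz=-1, foo=-15}
  after event 6 (t=29: DEC foo by 7): {bar=-14, baz=-1, foo=-22}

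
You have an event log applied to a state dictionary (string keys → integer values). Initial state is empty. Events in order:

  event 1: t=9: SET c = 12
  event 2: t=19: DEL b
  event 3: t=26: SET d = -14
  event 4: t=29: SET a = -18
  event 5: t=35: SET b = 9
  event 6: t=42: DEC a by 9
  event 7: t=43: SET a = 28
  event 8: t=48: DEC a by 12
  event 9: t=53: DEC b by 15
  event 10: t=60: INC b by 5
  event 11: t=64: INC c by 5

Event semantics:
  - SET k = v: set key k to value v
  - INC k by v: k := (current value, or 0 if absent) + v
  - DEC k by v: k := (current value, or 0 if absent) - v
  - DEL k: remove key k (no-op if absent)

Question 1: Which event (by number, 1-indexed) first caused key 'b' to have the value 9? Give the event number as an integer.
Answer: 5

Derivation:
Looking for first event where b becomes 9:
  event 5: b (absent) -> 9  <-- first match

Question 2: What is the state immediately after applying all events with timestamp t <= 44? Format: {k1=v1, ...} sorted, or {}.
Apply events with t <= 44 (7 events):
  after event 1 (t=9: SET c = 12): {c=12}
  after event 2 (t=19: DEL b): {c=12}
  after event 3 (t=26: SET d = -14): {c=12, d=-14}
  after event 4 (t=29: SET a = -18): {a=-18, c=12, d=-14}
  after event 5 (t=35: SET b = 9): {a=-18, b=9, c=12, d=-14}
  after event 6 (t=42: DEC a by 9): {a=-27, b=9, c=12, d=-14}
  after event 7 (t=43: SET a = 28): {a=28, b=9, c=12, d=-14}

Answer: {a=28, b=9, c=12, d=-14}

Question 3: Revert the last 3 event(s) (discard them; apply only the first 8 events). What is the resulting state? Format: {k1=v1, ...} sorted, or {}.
Answer: {a=16, b=9, c=12, d=-14}

Derivation:
Keep first 8 events (discard last 3):
  after event 1 (t=9: SET c = 12): {c=12}
  after event 2 (t=19: DEL b): {c=12}
  after event 3 (t=26: SET d = -14): {c=12, d=-14}
  after event 4 (t=29: SET a = -18): {a=-18, c=12, d=-14}
  after event 5 (t=35: SET b = 9): {a=-18, b=9, c=12, d=-14}
  after event 6 (t=42: DEC a by 9): {a=-27, b=9, c=12, d=-14}
  after event 7 (t=43: SET a = 28): {a=28, b=9, c=12, d=-14}
  after event 8 (t=48: DEC a by 12): {a=16, b=9, c=12, d=-14}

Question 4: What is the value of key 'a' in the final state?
Answer: 16

Derivation:
Track key 'a' through all 11 events:
  event 1 (t=9: SET c = 12): a unchanged
  event 2 (t=19: DEL b): a unchanged
  event 3 (t=26: SET d = -14): a unchanged
  event 4 (t=29: SET a = -18): a (absent) -> -18
  event 5 (t=35: SET b = 9): a unchanged
  event 6 (t=42: DEC a by 9): a -18 -> -27
  event 7 (t=43: SET a = 28): a -27 -> 28
  event 8 (t=48: DEC a by 12): a 28 -> 16
  event 9 (t=53: DEC b by 15): a unchanged
  event 10 (t=60: INC b by 5): a unchanged
  event 11 (t=64: INC c by 5): a unchanged
Final: a = 16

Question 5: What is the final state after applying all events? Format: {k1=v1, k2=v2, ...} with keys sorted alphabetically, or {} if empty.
  after event 1 (t=9: SET c = 12): {c=12}
  after event 2 (t=19: DEL b): {c=12}
  after event 3 (t=26: SET d = -14): {c=12, d=-14}
  after event 4 (t=29: SET a = -18): {a=-18, c=12, d=-14}
  after event 5 (t=35: SET b = 9): {a=-18, b=9, c=12, d=-14}
  after event 6 (t=42: DEC a by 9): {a=-27, b=9, c=12, d=-14}
  after event 7 (t=43: SET a = 28): {a=28, b=9, c=12, d=-14}
  after event 8 (t=48: DEC a by 12): {a=16, b=9, c=12, d=-14}
  after event 9 (t=53: DEC b by 15): {a=16, b=-6, c=12, d=-14}
  after event 10 (t=60: INC b by 5): {a=16, b=-1, c=12, d=-14}
  after event 11 (t=64: INC c by 5): {a=16, b=-1, c=17, d=-14}

Answer: {a=16, b=-1, c=17, d=-14}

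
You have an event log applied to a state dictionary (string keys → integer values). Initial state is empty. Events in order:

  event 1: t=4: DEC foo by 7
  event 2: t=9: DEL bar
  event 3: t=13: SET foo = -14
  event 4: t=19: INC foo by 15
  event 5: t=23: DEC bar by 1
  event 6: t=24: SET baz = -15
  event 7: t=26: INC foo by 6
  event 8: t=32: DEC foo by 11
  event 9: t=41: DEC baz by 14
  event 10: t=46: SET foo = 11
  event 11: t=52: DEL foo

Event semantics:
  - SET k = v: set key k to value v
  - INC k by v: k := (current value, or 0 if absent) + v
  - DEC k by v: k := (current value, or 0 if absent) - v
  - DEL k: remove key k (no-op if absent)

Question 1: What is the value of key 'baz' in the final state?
Track key 'baz' through all 11 events:
  event 1 (t=4: DEC foo by 7): baz unchanged
  event 2 (t=9: DEL bar): baz unchanged
  event 3 (t=13: SET foo = -14): baz unchanged
  event 4 (t=19: INC foo by 15): baz unchanged
  event 5 (t=23: DEC bar by 1): baz unchanged
  event 6 (t=24: SET baz = -15): baz (absent) -> -15
  event 7 (t=26: INC foo by 6): baz unchanged
  event 8 (t=32: DEC foo by 11): baz unchanged
  event 9 (t=41: DEC baz by 14): baz -15 -> -29
  event 10 (t=46: SET foo = 11): baz unchanged
  event 11 (t=52: DEL foo): baz unchanged
Final: baz = -29

Answer: -29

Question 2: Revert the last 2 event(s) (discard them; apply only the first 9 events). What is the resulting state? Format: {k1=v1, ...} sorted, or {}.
Keep first 9 events (discard last 2):
  after event 1 (t=4: DEC foo by 7): {foo=-7}
  after event 2 (t=9: DEL bar): {foo=-7}
  after event 3 (t=13: SET foo = -14): {foo=-14}
  after event 4 (t=19: INC foo by 15): {foo=1}
  after event 5 (t=23: DEC bar by 1): {bar=-1, foo=1}
  after event 6 (t=24: SET baz = -15): {bar=-1, baz=-15, foo=1}
  after event 7 (t=26: INC foo by 6): {bar=-1, baz=-15, foo=7}
  after event 8 (t=32: DEC foo by 11): {bar=-1, baz=-15, foo=-4}
  after event 9 (t=41: DEC baz by 14): {bar=-1, baz=-29, foo=-4}

Answer: {bar=-1, baz=-29, foo=-4}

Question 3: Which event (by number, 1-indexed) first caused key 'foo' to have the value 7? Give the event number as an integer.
Looking for first event where foo becomes 7:
  event 1: foo = -7
  event 2: foo = -7
  event 3: foo = -14
  event 4: foo = 1
  event 5: foo = 1
  event 6: foo = 1
  event 7: foo 1 -> 7  <-- first match

Answer: 7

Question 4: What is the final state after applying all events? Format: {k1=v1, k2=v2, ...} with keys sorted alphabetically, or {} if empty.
  after event 1 (t=4: DEC foo by 7): {foo=-7}
  after event 2 (t=9: DEL bar): {foo=-7}
  after event 3 (t=13: SET foo = -14): {foo=-14}
  after event 4 (t=19: INC foo by 15): {foo=1}
  after event 5 (t=23: DEC bar by 1): {bar=-1, foo=1}
  after event 6 (t=24: SET baz = -15): {bar=-1, baz=-15, foo=1}
  after event 7 (t=26: INC foo by 6): {bar=-1, baz=-15, foo=7}
  after event 8 (t=32: DEC foo by 11): {bar=-1, baz=-15, foo=-4}
  after event 9 (t=41: DEC baz by 14): {bar=-1, baz=-29, foo=-4}
  after event 10 (t=46: SET foo = 11): {bar=-1, baz=-29, foo=11}
  after event 11 (t=52: DEL foo): {bar=-1, baz=-29}

Answer: {bar=-1, baz=-29}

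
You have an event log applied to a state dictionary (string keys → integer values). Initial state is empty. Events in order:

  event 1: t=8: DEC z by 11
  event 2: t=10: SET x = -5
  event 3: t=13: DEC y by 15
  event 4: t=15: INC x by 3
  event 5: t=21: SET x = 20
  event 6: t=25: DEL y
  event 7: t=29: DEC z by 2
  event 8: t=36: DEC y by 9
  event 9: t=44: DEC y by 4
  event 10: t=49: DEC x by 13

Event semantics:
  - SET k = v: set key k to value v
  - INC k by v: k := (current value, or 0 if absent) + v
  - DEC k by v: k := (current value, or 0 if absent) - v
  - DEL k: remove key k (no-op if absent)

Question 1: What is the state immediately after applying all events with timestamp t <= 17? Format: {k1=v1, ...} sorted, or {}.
Answer: {x=-2, y=-15, z=-11}

Derivation:
Apply events with t <= 17 (4 events):
  after event 1 (t=8: DEC z by 11): {z=-11}
  after event 2 (t=10: SET x = -5): {x=-5, z=-11}
  after event 3 (t=13: DEC y by 15): {x=-5, y=-15, z=-11}
  after event 4 (t=15: INC x by 3): {x=-2, y=-15, z=-11}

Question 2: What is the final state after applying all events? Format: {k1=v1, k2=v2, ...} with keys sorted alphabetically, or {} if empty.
Answer: {x=7, y=-13, z=-13}

Derivation:
  after event 1 (t=8: DEC z by 11): {z=-11}
  after event 2 (t=10: SET x = -5): {x=-5, z=-11}
  after event 3 (t=13: DEC y by 15): {x=-5, y=-15, z=-11}
  after event 4 (t=15: INC x by 3): {x=-2, y=-15, z=-11}
  after event 5 (t=21: SET x = 20): {x=20, y=-15, z=-11}
  after event 6 (t=25: DEL y): {x=20, z=-11}
  after event 7 (t=29: DEC z by 2): {x=20, z=-13}
  after event 8 (t=36: DEC y by 9): {x=20, y=-9, z=-13}
  after event 9 (t=44: DEC y by 4): {x=20, y=-13, z=-13}
  after event 10 (t=49: DEC x by 13): {x=7, y=-13, z=-13}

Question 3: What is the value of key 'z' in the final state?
Track key 'z' through all 10 events:
  event 1 (t=8: DEC z by 11): z (absent) -> -11
  event 2 (t=10: SET x = -5): z unchanged
  event 3 (t=13: DEC y by 15): z unchanged
  event 4 (t=15: INC x by 3): z unchanged
  event 5 (t=21: SET x = 20): z unchanged
  event 6 (t=25: DEL y): z unchanged
  event 7 (t=29: DEC z by 2): z -11 -> -13
  event 8 (t=36: DEC y by 9): z unchanged
  event 9 (t=44: DEC y by 4): z unchanged
  event 10 (t=49: DEC x by 13): z unchanged
Final: z = -13

Answer: -13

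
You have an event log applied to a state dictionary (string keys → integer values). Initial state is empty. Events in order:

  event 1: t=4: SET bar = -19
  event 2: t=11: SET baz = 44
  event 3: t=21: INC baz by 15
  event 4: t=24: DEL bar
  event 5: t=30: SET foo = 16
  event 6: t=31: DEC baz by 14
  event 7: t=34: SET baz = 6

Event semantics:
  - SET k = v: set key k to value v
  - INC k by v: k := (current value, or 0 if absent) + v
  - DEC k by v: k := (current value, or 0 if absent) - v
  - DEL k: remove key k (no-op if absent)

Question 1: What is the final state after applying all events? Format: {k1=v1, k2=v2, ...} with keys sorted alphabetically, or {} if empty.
Answer: {baz=6, foo=16}

Derivation:
  after event 1 (t=4: SET bar = -19): {bar=-19}
  after event 2 (t=11: SET baz = 44): {bar=-19, baz=44}
  after event 3 (t=21: INC baz by 15): {bar=-19, baz=59}
  after event 4 (t=24: DEL bar): {baz=59}
  after event 5 (t=30: SET foo = 16): {baz=59, foo=16}
  after event 6 (t=31: DEC baz by 14): {baz=45, foo=16}
  after event 7 (t=34: SET baz = 6): {baz=6, foo=16}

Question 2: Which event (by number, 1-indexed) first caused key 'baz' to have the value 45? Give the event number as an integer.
Answer: 6

Derivation:
Looking for first event where baz becomes 45:
  event 2: baz = 44
  event 3: baz = 59
  event 4: baz = 59
  event 5: baz = 59
  event 6: baz 59 -> 45  <-- first match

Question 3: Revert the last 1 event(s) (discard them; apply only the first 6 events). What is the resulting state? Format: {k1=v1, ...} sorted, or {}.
Keep first 6 events (discard last 1):
  after event 1 (t=4: SET bar = -19): {bar=-19}
  after event 2 (t=11: SET baz = 44): {bar=-19, baz=44}
  after event 3 (t=21: INC baz by 15): {bar=-19, baz=59}
  after event 4 (t=24: DEL bar): {baz=59}
  after event 5 (t=30: SET foo = 16): {baz=59, foo=16}
  after event 6 (t=31: DEC baz by 14): {baz=45, foo=16}

Answer: {baz=45, foo=16}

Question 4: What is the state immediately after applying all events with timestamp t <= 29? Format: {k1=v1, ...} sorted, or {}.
Apply events with t <= 29 (4 events):
  after event 1 (t=4: SET bar = -19): {bar=-19}
  after event 2 (t=11: SET baz = 44): {bar=-19, baz=44}
  after event 3 (t=21: INC baz by 15): {bar=-19, baz=59}
  after event 4 (t=24: DEL bar): {baz=59}

Answer: {baz=59}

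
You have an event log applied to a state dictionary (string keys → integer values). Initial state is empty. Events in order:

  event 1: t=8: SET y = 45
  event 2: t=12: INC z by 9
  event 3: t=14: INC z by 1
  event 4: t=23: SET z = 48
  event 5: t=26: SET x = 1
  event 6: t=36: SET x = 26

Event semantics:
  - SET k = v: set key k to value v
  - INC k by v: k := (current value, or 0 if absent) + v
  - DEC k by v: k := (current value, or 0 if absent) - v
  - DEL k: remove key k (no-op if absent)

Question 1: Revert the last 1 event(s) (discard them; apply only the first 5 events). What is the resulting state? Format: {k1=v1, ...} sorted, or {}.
Keep first 5 events (discard last 1):
  after event 1 (t=8: SET y = 45): {y=45}
  after event 2 (t=12: INC z by 9): {y=45, z=9}
  after event 3 (t=14: INC z by 1): {y=45, z=10}
  after event 4 (t=23: SET z = 48): {y=45, z=48}
  after event 5 (t=26: SET x = 1): {x=1, y=45, z=48}

Answer: {x=1, y=45, z=48}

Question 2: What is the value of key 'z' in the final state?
Track key 'z' through all 6 events:
  event 1 (t=8: SET y = 45): z unchanged
  event 2 (t=12: INC z by 9): z (absent) -> 9
  event 3 (t=14: INC z by 1): z 9 -> 10
  event 4 (t=23: SET z = 48): z 10 -> 48
  event 5 (t=26: SET x = 1): z unchanged
  event 6 (t=36: SET x = 26): z unchanged
Final: z = 48

Answer: 48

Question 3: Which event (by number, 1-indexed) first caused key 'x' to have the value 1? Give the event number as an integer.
Answer: 5

Derivation:
Looking for first event where x becomes 1:
  event 5: x (absent) -> 1  <-- first match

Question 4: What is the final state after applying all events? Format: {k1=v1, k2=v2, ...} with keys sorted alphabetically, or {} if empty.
  after event 1 (t=8: SET y = 45): {y=45}
  after event 2 (t=12: INC z by 9): {y=45, z=9}
  after event 3 (t=14: INC z by 1): {y=45, z=10}
  after event 4 (t=23: SET z = 48): {y=45, z=48}
  after event 5 (t=26: SET x = 1): {x=1, y=45, z=48}
  after event 6 (t=36: SET x = 26): {x=26, y=45, z=48}

Answer: {x=26, y=45, z=48}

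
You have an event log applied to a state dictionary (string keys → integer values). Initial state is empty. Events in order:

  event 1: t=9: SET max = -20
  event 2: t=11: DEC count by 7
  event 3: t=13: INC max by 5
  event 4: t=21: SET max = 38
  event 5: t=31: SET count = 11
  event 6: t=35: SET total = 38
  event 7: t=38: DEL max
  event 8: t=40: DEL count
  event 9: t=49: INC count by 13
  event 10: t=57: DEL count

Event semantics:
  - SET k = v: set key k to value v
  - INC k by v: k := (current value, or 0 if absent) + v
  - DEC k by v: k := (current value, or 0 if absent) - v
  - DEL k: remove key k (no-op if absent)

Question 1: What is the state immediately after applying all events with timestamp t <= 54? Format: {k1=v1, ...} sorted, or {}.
Answer: {count=13, total=38}

Derivation:
Apply events with t <= 54 (9 events):
  after event 1 (t=9: SET max = -20): {max=-20}
  after event 2 (t=11: DEC count by 7): {count=-7, max=-20}
  after event 3 (t=13: INC max by 5): {count=-7, max=-15}
  after event 4 (t=21: SET max = 38): {count=-7, max=38}
  after event 5 (t=31: SET count = 11): {count=11, max=38}
  after event 6 (t=35: SET total = 38): {count=11, max=38, total=38}
  after event 7 (t=38: DEL max): {count=11, total=38}
  after event 8 (t=40: DEL count): {total=38}
  after event 9 (t=49: INC count by 13): {count=13, total=38}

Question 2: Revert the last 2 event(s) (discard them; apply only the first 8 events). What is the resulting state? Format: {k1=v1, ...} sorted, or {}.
Keep first 8 events (discard last 2):
  after event 1 (t=9: SET max = -20): {max=-20}
  after event 2 (t=11: DEC count by 7): {count=-7, max=-20}
  after event 3 (t=13: INC max by 5): {count=-7, max=-15}
  after event 4 (t=21: SET max = 38): {count=-7, max=38}
  after event 5 (t=31: SET count = 11): {count=11, max=38}
  after event 6 (t=35: SET total = 38): {count=11, max=38, total=38}
  after event 7 (t=38: DEL max): {count=11, total=38}
  after event 8 (t=40: DEL count): {total=38}

Answer: {total=38}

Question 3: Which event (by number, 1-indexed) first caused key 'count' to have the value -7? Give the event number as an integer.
Answer: 2

Derivation:
Looking for first event where count becomes -7:
  event 2: count (absent) -> -7  <-- first match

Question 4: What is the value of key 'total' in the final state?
Answer: 38

Derivation:
Track key 'total' through all 10 events:
  event 1 (t=9: SET max = -20): total unchanged
  event 2 (t=11: DEC count by 7): total unchanged
  event 3 (t=13: INC max by 5): total unchanged
  event 4 (t=21: SET max = 38): total unchanged
  event 5 (t=31: SET count = 11): total unchanged
  event 6 (t=35: SET total = 38): total (absent) -> 38
  event 7 (t=38: DEL max): total unchanged
  event 8 (t=40: DEL count): total unchanged
  event 9 (t=49: INC count by 13): total unchanged
  event 10 (t=57: DEL count): total unchanged
Final: total = 38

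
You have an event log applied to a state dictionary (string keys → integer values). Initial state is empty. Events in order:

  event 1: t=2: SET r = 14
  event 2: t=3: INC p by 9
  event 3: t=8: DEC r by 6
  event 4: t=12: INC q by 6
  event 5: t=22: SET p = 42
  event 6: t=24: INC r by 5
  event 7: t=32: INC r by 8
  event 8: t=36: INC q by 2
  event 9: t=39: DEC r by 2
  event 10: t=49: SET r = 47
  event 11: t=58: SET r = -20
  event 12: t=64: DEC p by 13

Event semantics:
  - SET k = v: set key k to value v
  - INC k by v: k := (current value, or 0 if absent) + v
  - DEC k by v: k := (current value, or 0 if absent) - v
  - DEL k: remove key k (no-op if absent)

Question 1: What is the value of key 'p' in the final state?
Track key 'p' through all 12 events:
  event 1 (t=2: SET r = 14): p unchanged
  event 2 (t=3: INC p by 9): p (absent) -> 9
  event 3 (t=8: DEC r by 6): p unchanged
  event 4 (t=12: INC q by 6): p unchanged
  event 5 (t=22: SET p = 42): p 9 -> 42
  event 6 (t=24: INC r by 5): p unchanged
  event 7 (t=32: INC r by 8): p unchanged
  event 8 (t=36: INC q by 2): p unchanged
  event 9 (t=39: DEC r by 2): p unchanged
  event 10 (t=49: SET r = 47): p unchanged
  event 11 (t=58: SET r = -20): p unchanged
  event 12 (t=64: DEC p by 13): p 42 -> 29
Final: p = 29

Answer: 29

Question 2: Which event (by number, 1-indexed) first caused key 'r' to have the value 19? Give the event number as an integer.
Answer: 9

Derivation:
Looking for first event where r becomes 19:
  event 1: r = 14
  event 2: r = 14
  event 3: r = 8
  event 4: r = 8
  event 5: r = 8
  event 6: r = 13
  event 7: r = 21
  event 8: r = 21
  event 9: r 21 -> 19  <-- first match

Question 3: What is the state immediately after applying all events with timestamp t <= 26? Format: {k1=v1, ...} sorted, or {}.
Apply events with t <= 26 (6 events):
  after event 1 (t=2: SET r = 14): {r=14}
  after event 2 (t=3: INC p by 9): {p=9, r=14}
  after event 3 (t=8: DEC r by 6): {p=9, r=8}
  after event 4 (t=12: INC q by 6): {p=9, q=6, r=8}
  after event 5 (t=22: SET p = 42): {p=42, q=6, r=8}
  after event 6 (t=24: INC r by 5): {p=42, q=6, r=13}

Answer: {p=42, q=6, r=13}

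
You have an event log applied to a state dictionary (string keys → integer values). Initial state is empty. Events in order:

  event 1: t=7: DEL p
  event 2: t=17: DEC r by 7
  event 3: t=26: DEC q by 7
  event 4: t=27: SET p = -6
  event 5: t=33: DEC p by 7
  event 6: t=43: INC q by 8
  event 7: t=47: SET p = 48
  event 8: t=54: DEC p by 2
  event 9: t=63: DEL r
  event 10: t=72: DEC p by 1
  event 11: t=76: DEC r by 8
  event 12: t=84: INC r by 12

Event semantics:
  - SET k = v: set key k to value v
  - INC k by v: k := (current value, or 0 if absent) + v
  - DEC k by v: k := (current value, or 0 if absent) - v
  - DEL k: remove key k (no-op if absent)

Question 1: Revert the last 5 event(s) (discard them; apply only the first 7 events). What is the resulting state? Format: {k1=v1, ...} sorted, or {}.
Answer: {p=48, q=1, r=-7}

Derivation:
Keep first 7 events (discard last 5):
  after event 1 (t=7: DEL p): {}
  after event 2 (t=17: DEC r by 7): {r=-7}
  after event 3 (t=26: DEC q by 7): {q=-7, r=-7}
  after event 4 (t=27: SET p = -6): {p=-6, q=-7, r=-7}
  after event 5 (t=33: DEC p by 7): {p=-13, q=-7, r=-7}
  after event 6 (t=43: INC q by 8): {p=-13, q=1, r=-7}
  after event 7 (t=47: SET p = 48): {p=48, q=1, r=-7}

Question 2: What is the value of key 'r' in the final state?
Track key 'r' through all 12 events:
  event 1 (t=7: DEL p): r unchanged
  event 2 (t=17: DEC r by 7): r (absent) -> -7
  event 3 (t=26: DEC q by 7): r unchanged
  event 4 (t=27: SET p = -6): r unchanged
  event 5 (t=33: DEC p by 7): r unchanged
  event 6 (t=43: INC q by 8): r unchanged
  event 7 (t=47: SET p = 48): r unchanged
  event 8 (t=54: DEC p by 2): r unchanged
  event 9 (t=63: DEL r): r -7 -> (absent)
  event 10 (t=72: DEC p by 1): r unchanged
  event 11 (t=76: DEC r by 8): r (absent) -> -8
  event 12 (t=84: INC r by 12): r -8 -> 4
Final: r = 4

Answer: 4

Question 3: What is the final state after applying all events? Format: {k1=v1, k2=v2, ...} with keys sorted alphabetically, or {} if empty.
  after event 1 (t=7: DEL p): {}
  after event 2 (t=17: DEC r by 7): {r=-7}
  after event 3 (t=26: DEC q by 7): {q=-7, r=-7}
  after event 4 (t=27: SET p = -6): {p=-6, q=-7, r=-7}
  after event 5 (t=33: DEC p by 7): {p=-13, q=-7, r=-7}
  after event 6 (t=43: INC q by 8): {p=-13, q=1, r=-7}
  after event 7 (t=47: SET p = 48): {p=48, q=1, r=-7}
  after event 8 (t=54: DEC p by 2): {p=46, q=1, r=-7}
  after event 9 (t=63: DEL r): {p=46, q=1}
  after event 10 (t=72: DEC p by 1): {p=45, q=1}
  after event 11 (t=76: DEC r by 8): {p=45, q=1, r=-8}
  after event 12 (t=84: INC r by 12): {p=45, q=1, r=4}

Answer: {p=45, q=1, r=4}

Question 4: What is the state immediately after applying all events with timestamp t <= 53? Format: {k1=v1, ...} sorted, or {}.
Answer: {p=48, q=1, r=-7}

Derivation:
Apply events with t <= 53 (7 events):
  after event 1 (t=7: DEL p): {}
  after event 2 (t=17: DEC r by 7): {r=-7}
  after event 3 (t=26: DEC q by 7): {q=-7, r=-7}
  after event 4 (t=27: SET p = -6): {p=-6, q=-7, r=-7}
  after event 5 (t=33: DEC p by 7): {p=-13, q=-7, r=-7}
  after event 6 (t=43: INC q by 8): {p=-13, q=1, r=-7}
  after event 7 (t=47: SET p = 48): {p=48, q=1, r=-7}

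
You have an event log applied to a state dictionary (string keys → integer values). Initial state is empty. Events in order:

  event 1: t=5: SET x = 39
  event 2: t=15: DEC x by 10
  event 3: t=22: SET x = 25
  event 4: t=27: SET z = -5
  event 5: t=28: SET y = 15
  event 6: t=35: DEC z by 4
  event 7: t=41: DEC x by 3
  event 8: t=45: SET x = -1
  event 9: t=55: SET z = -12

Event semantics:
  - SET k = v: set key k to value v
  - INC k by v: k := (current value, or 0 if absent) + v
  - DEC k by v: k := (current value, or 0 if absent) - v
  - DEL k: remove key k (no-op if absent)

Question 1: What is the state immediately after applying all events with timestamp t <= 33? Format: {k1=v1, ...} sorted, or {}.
Apply events with t <= 33 (5 events):
  after event 1 (t=5: SET x = 39): {x=39}
  after event 2 (t=15: DEC x by 10): {x=29}
  after event 3 (t=22: SET x = 25): {x=25}
  after event 4 (t=27: SET z = -5): {x=25, z=-5}
  after event 5 (t=28: SET y = 15): {x=25, y=15, z=-5}

Answer: {x=25, y=15, z=-5}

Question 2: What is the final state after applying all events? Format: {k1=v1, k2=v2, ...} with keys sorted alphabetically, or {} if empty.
  after event 1 (t=5: SET x = 39): {x=39}
  after event 2 (t=15: DEC x by 10): {x=29}
  after event 3 (t=22: SET x = 25): {x=25}
  after event 4 (t=27: SET z = -5): {x=25, z=-5}
  after event 5 (t=28: SET y = 15): {x=25, y=15, z=-5}
  after event 6 (t=35: DEC z by 4): {x=25, y=15, z=-9}
  after event 7 (t=41: DEC x by 3): {x=22, y=15, z=-9}
  after event 8 (t=45: SET x = -1): {x=-1, y=15, z=-9}
  after event 9 (t=55: SET z = -12): {x=-1, y=15, z=-12}

Answer: {x=-1, y=15, z=-12}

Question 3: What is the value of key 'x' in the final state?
Track key 'x' through all 9 events:
  event 1 (t=5: SET x = 39): x (absent) -> 39
  event 2 (t=15: DEC x by 10): x 39 -> 29
  event 3 (t=22: SET x = 25): x 29 -> 25
  event 4 (t=27: SET z = -5): x unchanged
  event 5 (t=28: SET y = 15): x unchanged
  event 6 (t=35: DEC z by 4): x unchanged
  event 7 (t=41: DEC x by 3): x 25 -> 22
  event 8 (t=45: SET x = -1): x 22 -> -1
  event 9 (t=55: SET z = -12): x unchanged
Final: x = -1

Answer: -1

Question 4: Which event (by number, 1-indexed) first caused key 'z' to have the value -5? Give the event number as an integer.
Looking for first event where z becomes -5:
  event 4: z (absent) -> -5  <-- first match

Answer: 4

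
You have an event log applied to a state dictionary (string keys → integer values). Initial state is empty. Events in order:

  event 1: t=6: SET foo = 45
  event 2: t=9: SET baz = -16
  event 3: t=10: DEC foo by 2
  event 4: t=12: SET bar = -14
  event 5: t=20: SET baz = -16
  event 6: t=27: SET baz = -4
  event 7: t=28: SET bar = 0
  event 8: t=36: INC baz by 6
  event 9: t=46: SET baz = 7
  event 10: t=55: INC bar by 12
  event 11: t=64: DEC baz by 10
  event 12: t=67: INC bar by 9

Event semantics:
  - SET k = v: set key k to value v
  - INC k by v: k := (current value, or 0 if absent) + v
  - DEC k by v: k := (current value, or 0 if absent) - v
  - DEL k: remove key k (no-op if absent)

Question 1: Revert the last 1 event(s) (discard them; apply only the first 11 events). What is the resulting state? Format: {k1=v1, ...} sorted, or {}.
Keep first 11 events (discard last 1):
  after event 1 (t=6: SET foo = 45): {foo=45}
  after event 2 (t=9: SET baz = -16): {baz=-16, foo=45}
  after event 3 (t=10: DEC foo by 2): {baz=-16, foo=43}
  after event 4 (t=12: SET bar = -14): {bar=-14, baz=-16, foo=43}
  after event 5 (t=20: SET baz = -16): {bar=-14, baz=-16, foo=43}
  after event 6 (t=27: SET baz = -4): {bar=-14, baz=-4, foo=43}
  after event 7 (t=28: SET bar = 0): {bar=0, baz=-4, foo=43}
  after event 8 (t=36: INC baz by 6): {bar=0, baz=2, foo=43}
  after event 9 (t=46: SET baz = 7): {bar=0, baz=7, foo=43}
  after event 10 (t=55: INC bar by 12): {bar=12, baz=7, foo=43}
  after event 11 (t=64: DEC baz by 10): {bar=12, baz=-3, foo=43}

Answer: {bar=12, baz=-3, foo=43}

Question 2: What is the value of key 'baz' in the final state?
Track key 'baz' through all 12 events:
  event 1 (t=6: SET foo = 45): baz unchanged
  event 2 (t=9: SET baz = -16): baz (absent) -> -16
  event 3 (t=10: DEC foo by 2): baz unchanged
  event 4 (t=12: SET bar = -14): baz unchanged
  event 5 (t=20: SET baz = -16): baz -16 -> -16
  event 6 (t=27: SET baz = -4): baz -16 -> -4
  event 7 (t=28: SET bar = 0): baz unchanged
  event 8 (t=36: INC baz by 6): baz -4 -> 2
  event 9 (t=46: SET baz = 7): baz 2 -> 7
  event 10 (t=55: INC bar by 12): baz unchanged
  event 11 (t=64: DEC baz by 10): baz 7 -> -3
  event 12 (t=67: INC bar by 9): baz unchanged
Final: baz = -3

Answer: -3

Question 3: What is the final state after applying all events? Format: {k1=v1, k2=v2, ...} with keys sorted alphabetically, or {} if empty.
Answer: {bar=21, baz=-3, foo=43}

Derivation:
  after event 1 (t=6: SET foo = 45): {foo=45}
  after event 2 (t=9: SET baz = -16): {baz=-16, foo=45}
  after event 3 (t=10: DEC foo by 2): {baz=-16, foo=43}
  after event 4 (t=12: SET bar = -14): {bar=-14, baz=-16, foo=43}
  after event 5 (t=20: SET baz = -16): {bar=-14, baz=-16, foo=43}
  after event 6 (t=27: SET baz = -4): {bar=-14, baz=-4, foo=43}
  after event 7 (t=28: SET bar = 0): {bar=0, baz=-4, foo=43}
  after event 8 (t=36: INC baz by 6): {bar=0, baz=2, foo=43}
  after event 9 (t=46: SET baz = 7): {bar=0, baz=7, foo=43}
  after event 10 (t=55: INC bar by 12): {bar=12, baz=7, foo=43}
  after event 11 (t=64: DEC baz by 10): {bar=12, baz=-3, foo=43}
  after event 12 (t=67: INC bar by 9): {bar=21, baz=-3, foo=43}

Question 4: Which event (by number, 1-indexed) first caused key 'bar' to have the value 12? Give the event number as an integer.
Answer: 10

Derivation:
Looking for first event where bar becomes 12:
  event 4: bar = -14
  event 5: bar = -14
  event 6: bar = -14
  event 7: bar = 0
  event 8: bar = 0
  event 9: bar = 0
  event 10: bar 0 -> 12  <-- first match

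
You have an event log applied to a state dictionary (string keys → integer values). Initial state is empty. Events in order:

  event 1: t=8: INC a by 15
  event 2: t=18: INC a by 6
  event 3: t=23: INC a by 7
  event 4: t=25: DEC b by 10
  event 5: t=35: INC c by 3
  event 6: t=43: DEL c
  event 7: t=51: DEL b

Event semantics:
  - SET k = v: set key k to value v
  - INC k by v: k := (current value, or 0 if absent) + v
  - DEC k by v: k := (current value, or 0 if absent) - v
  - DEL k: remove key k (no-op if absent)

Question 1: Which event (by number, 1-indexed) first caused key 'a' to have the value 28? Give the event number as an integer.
Looking for first event where a becomes 28:
  event 1: a = 15
  event 2: a = 21
  event 3: a 21 -> 28  <-- first match

Answer: 3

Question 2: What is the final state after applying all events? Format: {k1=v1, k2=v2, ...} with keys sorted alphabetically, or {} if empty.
  after event 1 (t=8: INC a by 15): {a=15}
  after event 2 (t=18: INC a by 6): {a=21}
  after event 3 (t=23: INC a by 7): {a=28}
  after event 4 (t=25: DEC b by 10): {a=28, b=-10}
  after event 5 (t=35: INC c by 3): {a=28, b=-10, c=3}
  after event 6 (t=43: DEL c): {a=28, b=-10}
  after event 7 (t=51: DEL b): {a=28}

Answer: {a=28}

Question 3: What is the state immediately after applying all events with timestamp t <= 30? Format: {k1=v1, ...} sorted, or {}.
Apply events with t <= 30 (4 events):
  after event 1 (t=8: INC a by 15): {a=15}
  after event 2 (t=18: INC a by 6): {a=21}
  after event 3 (t=23: INC a by 7): {a=28}
  after event 4 (t=25: DEC b by 10): {a=28, b=-10}

Answer: {a=28, b=-10}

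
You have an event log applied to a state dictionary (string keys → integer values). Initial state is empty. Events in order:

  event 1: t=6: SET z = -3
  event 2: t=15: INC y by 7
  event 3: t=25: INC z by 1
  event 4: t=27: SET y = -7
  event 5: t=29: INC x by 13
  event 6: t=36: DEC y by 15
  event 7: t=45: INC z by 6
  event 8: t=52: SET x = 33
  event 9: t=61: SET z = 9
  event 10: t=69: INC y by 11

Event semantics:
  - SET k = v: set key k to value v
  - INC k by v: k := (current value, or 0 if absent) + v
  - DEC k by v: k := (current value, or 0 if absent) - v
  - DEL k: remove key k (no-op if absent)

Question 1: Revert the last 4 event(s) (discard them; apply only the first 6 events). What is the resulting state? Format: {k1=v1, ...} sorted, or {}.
Keep first 6 events (discard last 4):
  after event 1 (t=6: SET z = -3): {z=-3}
  after event 2 (t=15: INC y by 7): {y=7, z=-3}
  after event 3 (t=25: INC z by 1): {y=7, z=-2}
  after event 4 (t=27: SET y = -7): {y=-7, z=-2}
  after event 5 (t=29: INC x by 13): {x=13, y=-7, z=-2}
  after event 6 (t=36: DEC y by 15): {x=13, y=-22, z=-2}

Answer: {x=13, y=-22, z=-2}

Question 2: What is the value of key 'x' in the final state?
Answer: 33

Derivation:
Track key 'x' through all 10 events:
  event 1 (t=6: SET z = -3): x unchanged
  event 2 (t=15: INC y by 7): x unchanged
  event 3 (t=25: INC z by 1): x unchanged
  event 4 (t=27: SET y = -7): x unchanged
  event 5 (t=29: INC x by 13): x (absent) -> 13
  event 6 (t=36: DEC y by 15): x unchanged
  event 7 (t=45: INC z by 6): x unchanged
  event 8 (t=52: SET x = 33): x 13 -> 33
  event 9 (t=61: SET z = 9): x unchanged
  event 10 (t=69: INC y by 11): x unchanged
Final: x = 33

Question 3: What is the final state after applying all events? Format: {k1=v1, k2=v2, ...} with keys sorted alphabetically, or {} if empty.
  after event 1 (t=6: SET z = -3): {z=-3}
  after event 2 (t=15: INC y by 7): {y=7, z=-3}
  after event 3 (t=25: INC z by 1): {y=7, z=-2}
  after event 4 (t=27: SET y = -7): {y=-7, z=-2}
  after event 5 (t=29: INC x by 13): {x=13, y=-7, z=-2}
  after event 6 (t=36: DEC y by 15): {x=13, y=-22, z=-2}
  after event 7 (t=45: INC z by 6): {x=13, y=-22, z=4}
  after event 8 (t=52: SET x = 33): {x=33, y=-22, z=4}
  after event 9 (t=61: SET z = 9): {x=33, y=-22, z=9}
  after event 10 (t=69: INC y by 11): {x=33, y=-11, z=9}

Answer: {x=33, y=-11, z=9}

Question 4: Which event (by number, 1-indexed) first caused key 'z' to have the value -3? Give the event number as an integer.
Looking for first event where z becomes -3:
  event 1: z (absent) -> -3  <-- first match

Answer: 1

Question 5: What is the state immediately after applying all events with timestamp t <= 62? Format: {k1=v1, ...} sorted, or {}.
Answer: {x=33, y=-22, z=9}

Derivation:
Apply events with t <= 62 (9 events):
  after event 1 (t=6: SET z = -3): {z=-3}
  after event 2 (t=15: INC y by 7): {y=7, z=-3}
  after event 3 (t=25: INC z by 1): {y=7, z=-2}
  after event 4 (t=27: SET y = -7): {y=-7, z=-2}
  after event 5 (t=29: INC x by 13): {x=13, y=-7, z=-2}
  after event 6 (t=36: DEC y by 15): {x=13, y=-22, z=-2}
  after event 7 (t=45: INC z by 6): {x=13, y=-22, z=4}
  after event 8 (t=52: SET x = 33): {x=33, y=-22, z=4}
  after event 9 (t=61: SET z = 9): {x=33, y=-22, z=9}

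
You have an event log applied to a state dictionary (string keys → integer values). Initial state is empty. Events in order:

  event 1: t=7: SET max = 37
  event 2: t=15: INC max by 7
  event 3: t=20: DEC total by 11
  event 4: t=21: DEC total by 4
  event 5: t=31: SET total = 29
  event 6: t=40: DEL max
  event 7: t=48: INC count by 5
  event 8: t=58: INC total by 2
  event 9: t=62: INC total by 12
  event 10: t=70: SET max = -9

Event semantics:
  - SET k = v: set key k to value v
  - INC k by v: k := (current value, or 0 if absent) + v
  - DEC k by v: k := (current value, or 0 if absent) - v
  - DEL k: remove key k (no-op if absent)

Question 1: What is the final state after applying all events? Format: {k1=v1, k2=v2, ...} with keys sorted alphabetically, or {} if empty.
  after event 1 (t=7: SET max = 37): {max=37}
  after event 2 (t=15: INC max by 7): {max=44}
  after event 3 (t=20: DEC total by 11): {max=44, total=-11}
  after event 4 (t=21: DEC total by 4): {max=44, total=-15}
  after event 5 (t=31: SET total = 29): {max=44, total=29}
  after event 6 (t=40: DEL max): {total=29}
  after event 7 (t=48: INC count by 5): {count=5, total=29}
  after event 8 (t=58: INC total by 2): {count=5, total=31}
  after event 9 (t=62: INC total by 12): {count=5, total=43}
  after event 10 (t=70: SET max = -9): {count=5, max=-9, total=43}

Answer: {count=5, max=-9, total=43}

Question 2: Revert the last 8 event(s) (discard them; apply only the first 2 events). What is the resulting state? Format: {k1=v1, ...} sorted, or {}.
Answer: {max=44}

Derivation:
Keep first 2 events (discard last 8):
  after event 1 (t=7: SET max = 37): {max=37}
  after event 2 (t=15: INC max by 7): {max=44}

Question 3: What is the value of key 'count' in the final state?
Track key 'count' through all 10 events:
  event 1 (t=7: SET max = 37): count unchanged
  event 2 (t=15: INC max by 7): count unchanged
  event 3 (t=20: DEC total by 11): count unchanged
  event 4 (t=21: DEC total by 4): count unchanged
  event 5 (t=31: SET total = 29): count unchanged
  event 6 (t=40: DEL max): count unchanged
  event 7 (t=48: INC count by 5): count (absent) -> 5
  event 8 (t=58: INC total by 2): count unchanged
  event 9 (t=62: INC total by 12): count unchanged
  event 10 (t=70: SET max = -9): count unchanged
Final: count = 5

Answer: 5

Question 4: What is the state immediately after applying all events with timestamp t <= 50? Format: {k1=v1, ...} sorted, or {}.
Answer: {count=5, total=29}

Derivation:
Apply events with t <= 50 (7 events):
  after event 1 (t=7: SET max = 37): {max=37}
  after event 2 (t=15: INC max by 7): {max=44}
  after event 3 (t=20: DEC total by 11): {max=44, total=-11}
  after event 4 (t=21: DEC total by 4): {max=44, total=-15}
  after event 5 (t=31: SET total = 29): {max=44, total=29}
  after event 6 (t=40: DEL max): {total=29}
  after event 7 (t=48: INC count by 5): {count=5, total=29}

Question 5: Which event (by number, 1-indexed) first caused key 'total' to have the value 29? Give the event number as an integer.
Looking for first event where total becomes 29:
  event 3: total = -11
  event 4: total = -15
  event 5: total -15 -> 29  <-- first match

Answer: 5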